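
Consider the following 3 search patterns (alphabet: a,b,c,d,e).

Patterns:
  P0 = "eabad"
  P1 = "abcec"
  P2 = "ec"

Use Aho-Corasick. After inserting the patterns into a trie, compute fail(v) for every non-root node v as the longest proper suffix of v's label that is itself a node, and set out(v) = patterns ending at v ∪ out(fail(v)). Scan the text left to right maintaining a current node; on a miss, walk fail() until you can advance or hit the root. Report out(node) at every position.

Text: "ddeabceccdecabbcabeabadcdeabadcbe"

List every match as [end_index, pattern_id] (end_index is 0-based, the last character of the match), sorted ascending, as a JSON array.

Build:
Trie nodes:
  n0 'ε': a→6 e→1
  n1 'e': a→2 c→11
  n2 'ea': b→3
  n3 'eab': a→4
  n4 'eaba': d→5
  n5 'eabad': ·  [P0 ends]
  n6 'a': b→7
  n7 'ab': c→8
  n8 'abc': e→9
  n9 'abce': c→10
  n10 'abcec': ·  [P1 ends]
  n11 'ec': ·  [P2 ends]

BFS fail/out derivation:
  fail(1) 'e': from fail(0)=0 chase 'e': 0 ⇒ 0;  out=∅∪out(0)=∅
  fail(6) 'a': from fail(0)=0 chase 'a': 0 ⇒ 0;  out=∅∪out(0)=∅
  fail(2) 'ea': from fail(1)=0 chase 'a': 0 ⇒ 6;  out=∅∪out(6)=∅
  fail(7) 'ab': from fail(6)=0 chase 'b': 0 ⇒ 0;  out=∅∪out(0)=∅
  fail(11) 'ec': from fail(1)=0 chase 'c': 0 ⇒ 0;  out={2}∪out(0)={2}
  fail(3) 'eab': from fail(2)=6 chase 'b': 6 ⇒ 7;  out=∅∪out(7)=∅
  fail(8) 'abc': from fail(7)=0 chase 'c': 0 ⇒ 0;  out=∅∪out(0)=∅
  fail(4) 'eaba': from fail(3)=7 chase 'a': 7→0 ⇒ 6;  out=∅∪out(6)=∅
  fail(9) 'abce': from fail(8)=0 chase 'e': 0 ⇒ 1;  out=∅∪out(1)=∅
  fail(5) 'eabad': from fail(4)=6 chase 'd': 6→0 ⇒ 0;  out={0}∪out(0)={0}
  fail(10) 'abcec': from fail(9)=1 chase 'c': 1 ⇒ 11;  out={1}∪out(11)={1,2}

Scan:
pos 0 'd': at 0
pos 1 'd': at 0
pos 2 'e': at 1
pos 3 'a': at 2
pos 4 'b': at 3
pos 5 'c': at 8 (fail-walked)
pos 6 'e': at 9
pos 7 'c': at 10  ** P1@[3:7],P2@[6:7]
pos 8 'c': at 0 (fail-walked)
pos 9 'd': at 0
pos 10 'e': at 1
pos 11 'c': at 11  ** P2@[10:11]
pos 12 'a': at 6 (fail-walked)
pos 13 'b': at 7
pos 14 'b': at 0 (fail-walked)
pos 15 'c': at 0
pos 16 'a': at 6
pos 17 'b': at 7
pos 18 'e': at 1 (fail-walked)
pos 19 'a': at 2
pos 20 'b': at 3
pos 21 'a': at 4
pos 22 'd': at 5  ** P0@[18:22]
pos 23 'c': at 0 (fail-walked)
pos 24 'd': at 0
pos 25 'e': at 1
pos 26 'a': at 2
pos 27 'b': at 3
pos 28 'a': at 4
pos 29 'd': at 5  ** P0@[25:29]
pos 30 'c': at 0 (fail-walked)
pos 31 'b': at 0
pos 32 'e': at 1

Result: [[7,1],[7,2],[11,2],[22,0],[29,0]]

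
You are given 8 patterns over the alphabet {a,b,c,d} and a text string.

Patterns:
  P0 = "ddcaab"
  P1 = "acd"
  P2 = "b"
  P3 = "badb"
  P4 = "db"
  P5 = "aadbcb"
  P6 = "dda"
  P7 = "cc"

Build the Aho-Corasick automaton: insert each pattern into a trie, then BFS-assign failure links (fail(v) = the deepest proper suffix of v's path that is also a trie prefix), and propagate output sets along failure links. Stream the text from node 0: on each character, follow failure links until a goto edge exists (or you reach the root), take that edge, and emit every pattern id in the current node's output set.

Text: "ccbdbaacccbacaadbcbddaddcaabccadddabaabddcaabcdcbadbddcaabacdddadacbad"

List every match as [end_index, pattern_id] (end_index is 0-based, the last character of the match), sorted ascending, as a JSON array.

Build automaton:
Trie (insert patterns):
  0='ε' goto a→7 b→10 c→21 d→1
  1='d' goto b→14 d→2
  2='dd' goto a→20 c→3
  3='ddc' goto a→4
  4='ddca' goto a→5
  5='ddcaa' goto b→6
  6='ddcaab' goto ·  ←P0
  7='a' goto a→15 c→8
  8='ac' goto d→9
  9='acd' goto ·  ←P1
  10='b' goto a→11  ←P2
  11='ba' goto d→12
  12='bad' goto b→13
  13='badb' goto ·  ←P3
  14='db' goto ·  ←P4
  15='aa' goto d→16
  16='aad' goto b→17
  17='aadb' goto c→18
  18='aadbc' goto b→19
  19='aadbcb' goto ·  ←P5
  20='dda' goto ·  ←P6
  21='c' goto c→22
  22='cc' goto ·  ←P7

BFS fail/out derivation:
  n1('d'): parent n0 fail=0; on 'd' 0 → fail=0;  out ∅∪∅=∅
  n7('a'): parent n0 fail=0; on 'a' 0 → fail=0;  out ∅∪∅=∅
  n10('b'): parent n0 fail=0; on 'b' 0 → fail=0;  out {2}∪∅={2}
  n21('c'): parent n0 fail=0; on 'c' 0 → fail=0;  out ∅∪∅=∅
  n2('dd'): parent n1 fail=0; on 'd' 0 → fail=1;  out ∅∪∅=∅
  n8('ac'): parent n7 fail=0; on 'c' 0 → fail=21;  out ∅∪∅=∅
  n11('ba'): parent n10 fail=0; on 'a' 0 → fail=7;  out ∅∪∅=∅
  n14('db'): parent n1 fail=0; on 'b' 0 → fail=10;  out {4}∪{2}={2,4}
  n15('aa'): parent n7 fail=0; on 'a' 0 → fail=7;  out ∅∪∅=∅
  n22('cc'): parent n21 fail=0; on 'c' 0 → fail=21;  out {7}∪∅={7}
  n3('ddc'): parent n2 fail=1; on 'c' 1→0 → fail=21;  out ∅∪∅=∅
  n9('acd'): parent n8 fail=21; on 'd' 21→0 → fail=1;  out {1}∪∅={1}
  n12('bad'): parent n11 fail=7; on 'd' 7→0 → fail=1;  out ∅∪∅=∅
  n16('aad'): parent n15 fail=7; on 'd' 7→0 → fail=1;  out ∅∪∅=∅
  n20('dda'): parent n2 fail=1; on 'a' 1→0 → fail=7;  out {6}∪∅={6}
  n4('ddca'): parent n3 fail=21; on 'a' 21→0 → fail=7;  out ∅∪∅=∅
  n13('badb'): parent n12 fail=1; on 'b' 1 → fail=14;  out {3}∪{2,4}={2,3,4}
  n17('aadb'): parent n16 fail=1; on 'b' 1 → fail=14;  out ∅∪{2,4}={2,4}
  n5('ddcaa'): parent n4 fail=7; on 'a' 7 → fail=15;  out ∅∪∅=∅
  n18('aadbc'): parent n17 fail=14; on 'c' 14→10→0 → fail=21;  out ∅∪∅=∅
  n6('ddcaab'): parent n5 fail=15; on 'b' 15→7→0 → fail=10;  out {0}∪{2}={0,2}
  n19('aadbcb'): parent n18 fail=21; on 'b' 21→0 → fail=10;  out {5}∪{2}={2,5}

Scan:
pos 0 'c': at 21
pos 1 'c': at 22  ** P7@[0:1]
pos 2 'b': at 10 ·f  ** P2@[2:2]
pos 3 'd': at 1 ·f
pos 4 'b': at 14  ** P2@[4:4],P4@[3:4]
pos 5 'a': at 11 ·f
pos 6 'a': at 15 ·f
pos 7 'c': at 8 ·f
pos 8 'c': at 22 ·f  ** P7@[7:8]
pos 9 'c': at 22 ·f  ** P7@[8:9]
pos 10 'b': at 10 ·f  ** P2@[10:10]
pos 11 'a': at 11
pos 12 'c': at 8 ·f
pos 13 'a': at 7 ·f
pos 14 'a': at 15
pos 15 'd': at 16
pos 16 'b': at 17  ** P2@[16:16],P4@[15:16]
pos 17 'c': at 18
pos 18 'b': at 19  ** P2@[18:18],P5@[13:18]
pos 19 'd': at 1 ·f
pos 20 'd': at 2
pos 21 'a': at 20  ** P6@[19:21]
pos 22 'd': at 1 ·f
pos 23 'd': at 2
pos 24 'c': at 3
pos 25 'a': at 4
pos 26 'a': at 5
pos 27 'b': at 6  ** P0@[22:27],P2@[27:27]
pos 28 'c': at 21 ·f
pos 29 'c': at 22  ** P7@[28:29]
pos 30 'a': at 7 ·f
pos 31 'd': at 1 ·f
pos 32 'd': at 2
pos 33 'd': at 2 ·f
pos 34 'a': at 20  ** P6@[32:34]
pos 35 'b': at 10 ·f  ** P2@[35:35]
pos 36 'a': at 11
pos 37 'a': at 15 ·f
pos 38 'b': at 10 ·f  ** P2@[38:38]
pos 39 'd': at 1 ·f
pos 40 'd': at 2
pos 41 'c': at 3
pos 42 'a': at 4
pos 43 'a': at 5
pos 44 'b': at 6  ** P0@[39:44],P2@[44:44]
pos 45 'c': at 21 ·f
pos 46 'd': at 1 ·f
pos 47 'c': at 21 ·f
pos 48 'b': at 10 ·f  ** P2@[48:48]
pos 49 'a': at 11
pos 50 'd': at 12
pos 51 'b': at 13  ** P2@[51:51],P3@[48:51],P4@[50:51]
pos 52 'd': at 1 ·f
pos 53 'd': at 2
pos 54 'c': at 3
pos 55 'a': at 4
pos 56 'a': at 5
pos 57 'b': at 6  ** P0@[52:57],P2@[57:57]
pos 58 'a': at 11 ·f
pos 59 'c': at 8 ·f
pos 60 'd': at 9  ** P1@[58:60]
pos 61 'd': at 2 ·f
pos 62 'd': at 2 ·f
pos 63 'a': at 20  ** P6@[61:63]
pos 64 'd': at 1 ·f
pos 65 'a': at 7 ·f
pos 66 'c': at 8
pos 67 'b': at 10 ·f  ** P2@[67:67]
pos 68 'a': at 11
pos 69 'd': at 12

All matches (sorted): [[1,7],[2,2],[4,2],[4,4],[8,7],[9,7],[10,2],[16,2],[16,4],[18,2],[18,5],[21,6],[27,0],[27,2],[29,7],[34,6],[35,2],[38,2],[44,0],[44,2],[48,2],[51,2],[51,3],[51,4],[57,0],[57,2],[60,1],[63,6],[67,2]]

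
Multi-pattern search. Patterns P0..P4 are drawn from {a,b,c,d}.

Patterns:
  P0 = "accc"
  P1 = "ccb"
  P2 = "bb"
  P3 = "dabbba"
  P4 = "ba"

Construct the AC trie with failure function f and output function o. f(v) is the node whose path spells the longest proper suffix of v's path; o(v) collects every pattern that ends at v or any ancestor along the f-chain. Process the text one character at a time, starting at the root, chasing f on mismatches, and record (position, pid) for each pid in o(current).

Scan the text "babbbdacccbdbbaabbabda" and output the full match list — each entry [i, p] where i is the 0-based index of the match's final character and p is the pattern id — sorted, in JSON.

Build:
Trie (insert patterns):
  0='ε' goto a→1 b→8 c→5 d→10
  1='a' goto c→2
  2='ac' goto c→3
  3='acc' goto c→4
  4='accc' goto ·  [P0 ends]
  5='c' goto c→6
  6='cc' goto b→7
  7='ccb' goto ·  [P1 ends]
  8='b' goto a→16 b→9
  9='bb' goto ·  [P2 ends]
  10='d' goto a→11
  11='da' goto b→12
  12='dab' goto b→13
  13='dabb' goto b→14
  14='dabbb' goto a→15
  15='dabbba' goto ·  [P3 ends]
  16='ba' goto ·  [P4 ends]

Failure links (BFS by depth):
  n1('a'): parent n0 fail=0; on 'a' 0 → fail=0;  out ∅∪∅=∅
  n5('c'): parent n0 fail=0; on 'c' 0 → fail=0;  out ∅∪∅=∅
  n8('b'): parent n0 fail=0; on 'b' 0 → fail=0;  out ∅∪∅=∅
  n10('d'): parent n0 fail=0; on 'd' 0 → fail=0;  out ∅∪∅=∅
  n2('ac'): parent n1 fail=0; on 'c' 0 → fail=5;  out ∅∪∅=∅
  n6('cc'): parent n5 fail=0; on 'c' 0 → fail=5;  out ∅∪∅=∅
  n9('bb'): parent n8 fail=0; on 'b' 0 → fail=8;  out {2}∪∅={2}
  n11('da'): parent n10 fail=0; on 'a' 0 → fail=1;  out ∅∪∅=∅
  n16('ba'): parent n8 fail=0; on 'a' 0 → fail=1;  out {4}∪∅={4}
  n3('acc'): parent n2 fail=5; on 'c' 5 → fail=6;  out ∅∪∅=∅
  n7('ccb'): parent n6 fail=5; on 'b' 5→0 → fail=8;  out {1}∪∅={1}
  n12('dab'): parent n11 fail=1; on 'b' 1→0 → fail=8;  out ∅∪∅=∅
  n4('accc'): parent n3 fail=6; on 'c' 6→5 → fail=6;  out {0}∪∅={0}
  n13('dabb'): parent n12 fail=8; on 'b' 8 → fail=9;  out ∅∪{2}={2}
  n14('dabbb'): parent n13 fail=9; on 'b' 9→8 → fail=9;  out ∅∪{2}={2}
  n15('dabbba'): parent n14 fail=9; on 'a' 9→8 → fail=16;  out {3}∪{4}={3,4}

Run:
pos 0 'b': at 8
pos 1 'a': at 16  ** P4@[0:1]
pos 2 'b': at 8 ·f
pos 3 'b': at 9  ** P2@[2:3]
pos 4 'b': at 9 ·f  ** P2@[3:4]
pos 5 'd': at 10 ·f
pos 6 'a': at 11
pos 7 'c': at 2 ·f
pos 8 'c': at 3
pos 9 'c': at 4  ** P0@[6:9]
pos 10 'b': at 7 ·f  ** P1@[8:10]
pos 11 'd': at 10 ·f
pos 12 'b': at 8 ·f
pos 13 'b': at 9  ** P2@[12:13]
pos 14 'a': at 16 ·f  ** P4@[13:14]
pos 15 'a': at 1 ·f
pos 16 'b': at 8 ·f
pos 17 'b': at 9  ** P2@[16:17]
pos 18 'a': at 16 ·f  ** P4@[17:18]
pos 19 'b': at 8 ·f
pos 20 'd': at 10 ·f
pos 21 'a': at 11

Result: [[1,4],[3,2],[4,2],[9,0],[10,1],[13,2],[14,4],[17,2],[18,4]]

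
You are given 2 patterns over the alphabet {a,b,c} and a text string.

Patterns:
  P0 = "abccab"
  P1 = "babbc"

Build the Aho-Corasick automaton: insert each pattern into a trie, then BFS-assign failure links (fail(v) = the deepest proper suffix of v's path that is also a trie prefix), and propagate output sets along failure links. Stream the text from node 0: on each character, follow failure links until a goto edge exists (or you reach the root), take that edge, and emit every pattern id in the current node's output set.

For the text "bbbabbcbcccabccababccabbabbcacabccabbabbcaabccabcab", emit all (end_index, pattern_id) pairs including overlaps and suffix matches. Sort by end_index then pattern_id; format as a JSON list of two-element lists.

Build automaton:
Trie nodes:
  0='ε' goto a→1 b→7
  1='a' goto b→2
  2='ab' goto c→3
  3='abc' goto c→4
  4='abcc' goto a→5
  5='abcca' goto b→6
  6='abccab' goto ·  [P0 ends]
  7='b' goto a→8
  8='ba' goto b→9
  9='bab' goto b→10
  10='babb' goto c→11
  11='babbc' goto ·  [P1 ends]

Failure links (BFS by depth):
  n1('a'): parent n0 fail=0; on 'a' 0 → fail=0;  out ∅∪∅=∅
  n7('b'): parent n0 fail=0; on 'b' 0 → fail=0;  out ∅∪∅=∅
  n2('ab'): parent n1 fail=0; on 'b' 0 → fail=7;  out ∅∪∅=∅
  n8('ba'): parent n7 fail=0; on 'a' 0 → fail=1;  out ∅∪∅=∅
  n3('abc'): parent n2 fail=7; on 'c' 7→0 → fail=0;  out ∅∪∅=∅
  n9('bab'): parent n8 fail=1; on 'b' 1 → fail=2;  out ∅∪∅=∅
  n4('abcc'): parent n3 fail=0; on 'c' 0 → fail=0;  out ∅∪∅=∅
  n10('babb'): parent n9 fail=2; on 'b' 2→7→0 → fail=7;  out ∅∪∅=∅
  n5('abcca'): parent n4 fail=0; on 'a' 0 → fail=1;  out ∅∪∅=∅
  n11('babbc'): parent n10 fail=7; on 'c' 7→0 → fail=0;  out {1}∪∅={1}
  n6('abccab'): parent n5 fail=1; on 'b' 1 → fail=2;  out {0}∪∅={0}

Scan:
[0] read 'b'  n0⇒n7
[1] read 'b'  n7⇒n7 (via fail)
[2] read 'b'  n7⇒n7 (via fail)
[3] read 'a'  n7⇒n8
[4] read 'b'  n8⇒n9
[5] read 'b'  n9⇒n10
[6] read 'c'  n10⇒n11  → match P1@[2:6]
[7] read 'b'  n11⇒n7 (via fail)
[8] read 'c'  n7⇒n0 (via fail)
[9] read 'c'  n0⇒n0
[10] read 'c'  n0⇒n0
[11] read 'a'  n0⇒n1
[12] read 'b'  n1⇒n2
[13] read 'c'  n2⇒n3
[14] read 'c'  n3⇒n4
[15] read 'a'  n4⇒n5
[16] read 'b'  n5⇒n6  → match P0@[11:16]
[17] read 'a'  n6⇒n8 (via fail)
[18] read 'b'  n8⇒n9
[19] read 'c'  n9⇒n3 (via fail)
[20] read 'c'  n3⇒n4
[21] read 'a'  n4⇒n5
[22] read 'b'  n5⇒n6  → match P0@[17:22]
[23] read 'b'  n6⇒n7 (via fail)
[24] read 'a'  n7⇒n8
[25] read 'b'  n8⇒n9
[26] read 'b'  n9⇒n10
[27] read 'c'  n10⇒n11  → match P1@[23:27]
[28] read 'a'  n11⇒n1 (via fail)
[29] read 'c'  n1⇒n0 (via fail)
[30] read 'a'  n0⇒n1
[31] read 'b'  n1⇒n2
[32] read 'c'  n2⇒n3
[33] read 'c'  n3⇒n4
[34] read 'a'  n4⇒n5
[35] read 'b'  n5⇒n6  → match P0@[30:35]
[36] read 'b'  n6⇒n7 (via fail)
[37] read 'a'  n7⇒n8
[38] read 'b'  n8⇒n9
[39] read 'b'  n9⇒n10
[40] read 'c'  n10⇒n11  → match P1@[36:40]
[41] read 'a'  n11⇒n1 (via fail)
[42] read 'a'  n1⇒n1 (via fail)
[43] read 'b'  n1⇒n2
[44] read 'c'  n2⇒n3
[45] read 'c'  n3⇒n4
[46] read 'a'  n4⇒n5
[47] read 'b'  n5⇒n6  → match P0@[42:47]
[48] read 'c'  n6⇒n3 (via fail)
[49] read 'a'  n3⇒n1 (via fail)
[50] read 'b'  n1⇒n2

Result: [[6,1],[16,0],[22,0],[27,1],[35,0],[40,1],[47,0]]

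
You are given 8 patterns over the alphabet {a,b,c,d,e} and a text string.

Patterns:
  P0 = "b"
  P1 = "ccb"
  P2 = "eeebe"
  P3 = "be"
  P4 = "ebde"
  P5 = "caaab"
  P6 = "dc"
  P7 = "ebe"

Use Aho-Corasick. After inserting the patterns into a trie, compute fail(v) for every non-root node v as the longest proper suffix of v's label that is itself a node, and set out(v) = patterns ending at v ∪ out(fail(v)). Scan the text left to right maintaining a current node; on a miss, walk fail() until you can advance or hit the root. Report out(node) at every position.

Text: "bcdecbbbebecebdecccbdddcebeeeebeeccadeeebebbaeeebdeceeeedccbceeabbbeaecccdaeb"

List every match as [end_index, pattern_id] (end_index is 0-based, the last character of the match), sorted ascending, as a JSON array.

Build:
Trie (insert patterns):
  0='ε' goto b→1 c→2 d→18 e→5
  1='b' goto e→10  ←P0
  2='c' goto a→14 c→3
  3='cc' goto b→4
  4='ccb' goto ·  ←P1
  5='e' goto b→11 e→6
  6='ee' goto e→7
  7='eee' goto b→8
  8='eeeb' goto e→9
  9='eeebe' goto ·  ←P2
  10='be' goto ·  ←P3
  11='eb' goto d→12 e→20
  12='ebd' goto e→13
  13='ebde' goto ·  ←P4
  14='ca' goto a→15
  15='caa' goto a→16
  16='caaa' goto b→17
  17='caaab' goto ·  ←P5
  18='d' goto c→19
  19='dc' goto ·  ←P6
  20='ebe' goto ·  ←P7

Failure links (BFS by depth):
  fail(1) 'b': from fail(0)=0 chase 'b': 0 ⇒ 0;  out={0}∪out(0)={0}
  fail(2) 'c': from fail(0)=0 chase 'c': 0 ⇒ 0;  out=∅∪out(0)=∅
  fail(5) 'e': from fail(0)=0 chase 'e': 0 ⇒ 0;  out=∅∪out(0)=∅
  fail(18) 'd': from fail(0)=0 chase 'd': 0 ⇒ 0;  out=∅∪out(0)=∅
  fail(3) 'cc': from fail(2)=0 chase 'c': 0 ⇒ 2;  out=∅∪out(2)=∅
  fail(6) 'ee': from fail(5)=0 chase 'e': 0 ⇒ 5;  out=∅∪out(5)=∅
  fail(10) 'be': from fail(1)=0 chase 'e': 0 ⇒ 5;  out={3}∪out(5)={3}
  fail(11) 'eb': from fail(5)=0 chase 'b': 0 ⇒ 1;  out=∅∪out(1)={0}
  fail(14) 'ca': from fail(2)=0 chase 'a': 0 ⇒ 0;  out=∅∪out(0)=∅
  fail(19) 'dc': from fail(18)=0 chase 'c': 0 ⇒ 2;  out={6}∪out(2)={6}
  fail(4) 'ccb': from fail(3)=2 chase 'b': 2→0 ⇒ 1;  out={1}∪out(1)={0,1}
  fail(7) 'eee': from fail(6)=5 chase 'e': 5 ⇒ 6;  out=∅∪out(6)=∅
  fail(12) 'ebd': from fail(11)=1 chase 'd': 1→0 ⇒ 18;  out=∅∪out(18)=∅
  fail(15) 'caa': from fail(14)=0 chase 'a': 0 ⇒ 0;  out=∅∪out(0)=∅
  fail(20) 'ebe': from fail(11)=1 chase 'e': 1 ⇒ 10;  out={7}∪out(10)={3,7}
  fail(8) 'eeeb': from fail(7)=6 chase 'b': 6→5 ⇒ 11;  out=∅∪out(11)={0}
  fail(13) 'ebde': from fail(12)=18 chase 'e': 18→0 ⇒ 5;  out={4}∪out(5)={4}
  fail(16) 'caaa': from fail(15)=0 chase 'a': 0 ⇒ 0;  out=∅∪out(0)=∅
  fail(9) 'eeebe': from fail(8)=11 chase 'e': 11 ⇒ 20;  out={2}∪out(20)={2,3,7}
  fail(17) 'caaab': from fail(16)=0 chase 'b': 0 ⇒ 1;  out={5}∪out(1)={0,5}

Run:
i=0 'b': node 0→1  ** P0@[0:0]
i=1 'c': node 1→2 (fail-walked)
i=2 'd': node 2→18 (fail-walked)
i=3 'e': node 18→5 (fail-walked)
i=4 'c': node 5→2 (fail-walked)
i=5 'b': node 2→1 (fail-walked)  ** P0@[5:5]
i=6 'b': node 1→1 (fail-walked)  ** P0@[6:6]
i=7 'b': node 1→1 (fail-walked)  ** P0@[7:7]
i=8 'e': node 1→10  ** P3@[7:8]
i=9 'b': node 10→11 (fail-walked)  ** P0@[9:9]
i=10 'e': node 11→20  ** P3@[9:10],P7@[8:10]
i=11 'c': node 20→2 (fail-walked)
i=12 'e': node 2→5 (fail-walked)
i=13 'b': node 5→11  ** P0@[13:13]
i=14 'd': node 11→12
i=15 'e': node 12→13  ** P4@[12:15]
i=16 'c': node 13→2 (fail-walked)
i=17 'c': node 2→3
i=18 'c': node 3→3 (fail-walked)
i=19 'b': node 3→4  ** P0@[19:19],P1@[17:19]
i=20 'd': node 4→18 (fail-walked)
i=21 'd': node 18→18 (fail-walked)
i=22 'd': node 18→18 (fail-walked)
i=23 'c': node 18→19  ** P6@[22:23]
i=24 'e': node 19→5 (fail-walked)
i=25 'b': node 5→11  ** P0@[25:25]
i=26 'e': node 11→20  ** P3@[25:26],P7@[24:26]
i=27 'e': node 20→6 (fail-walked)
i=28 'e': node 6→7
i=29 'e': node 7→7 (fail-walked)
i=30 'b': node 7→8  ** P0@[30:30]
i=31 'e': node 8→9  ** P2@[27:31],P3@[30:31],P7@[29:31]
i=32 'e': node 9→6 (fail-walked)
i=33 'c': node 6→2 (fail-walked)
i=34 'c': node 2→3
i=35 'a': node 3→14 (fail-walked)
i=36 'd': node 14→18 (fail-walked)
i=37 'e': node 18→5 (fail-walked)
i=38 'e': node 5→6
i=39 'e': node 6→7
i=40 'b': node 7→8  ** P0@[40:40]
i=41 'e': node 8→9  ** P2@[37:41],P3@[40:41],P7@[39:41]
i=42 'b': node 9→11 (fail-walked)  ** P0@[42:42]
i=43 'b': node 11→1 (fail-walked)  ** P0@[43:43]
i=44 'a': node 1→0 (fail-walked)
i=45 'e': node 0→5
i=46 'e': node 5→6
i=47 'e': node 6→7
i=48 'b': node 7→8  ** P0@[48:48]
i=49 'd': node 8→12 (fail-walked)
i=50 'e': node 12→13  ** P4@[47:50]
i=51 'c': node 13→2 (fail-walked)
i=52 'e': node 2→5 (fail-walked)
i=53 'e': node 5→6
i=54 'e': node 6→7
i=55 'e': node 7→7 (fail-walked)
i=56 'd': node 7→18 (fail-walked)
i=57 'c': node 18→19  ** P6@[56:57]
i=58 'c': node 19→3 (fail-walked)
i=59 'b': node 3→4  ** P0@[59:59],P1@[57:59]
i=60 'c': node 4→2 (fail-walked)
i=61 'e': node 2→5 (fail-walked)
i=62 'e': node 5→6
i=63 'a': node 6→0 (fail-walked)
i=64 'b': node 0→1  ** P0@[64:64]
i=65 'b': node 1→1 (fail-walked)  ** P0@[65:65]
i=66 'b': node 1→1 (fail-walked)  ** P0@[66:66]
i=67 'e': node 1→10  ** P3@[66:67]
i=68 'a': node 10→0 (fail-walked)
i=69 'e': node 0→5
i=70 'c': node 5→2 (fail-walked)
i=71 'c': node 2→3
i=72 'c': node 3→3 (fail-walked)
i=73 'd': node 3→18 (fail-walked)
i=74 'a': node 18→0 (fail-walked)
i=75 'e': node 0→5
i=76 'b': node 5→11  ** P0@[76:76]

All matches (sorted): [[0,0],[5,0],[6,0],[7,0],[8,3],[9,0],[10,3],[10,7],[13,0],[15,4],[19,0],[19,1],[23,6],[25,0],[26,3],[26,7],[30,0],[31,2],[31,3],[31,7],[40,0],[41,2],[41,3],[41,7],[42,0],[43,0],[48,0],[50,4],[57,6],[59,0],[59,1],[64,0],[65,0],[66,0],[67,3],[76,0]]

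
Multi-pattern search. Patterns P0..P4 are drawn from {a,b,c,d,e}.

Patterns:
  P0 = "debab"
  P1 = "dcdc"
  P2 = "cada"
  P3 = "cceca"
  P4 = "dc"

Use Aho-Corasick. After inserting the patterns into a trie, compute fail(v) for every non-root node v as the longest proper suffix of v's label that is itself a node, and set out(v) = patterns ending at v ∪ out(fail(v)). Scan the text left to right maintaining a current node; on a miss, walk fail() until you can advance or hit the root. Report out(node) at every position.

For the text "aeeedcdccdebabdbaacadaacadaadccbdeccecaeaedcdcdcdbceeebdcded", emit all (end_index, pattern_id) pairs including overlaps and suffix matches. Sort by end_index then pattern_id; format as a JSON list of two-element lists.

Build:
Trie nodes:
  n0 'ε': c→9 d→1
  n1 'd': c→6 e→2
  n2 'de': b→3
  n3 'deb': a→4
  n4 'deba': b→5
  n5 'debab': ·  ←P0
  n6 'dc': d→7  ←P4
  n7 'dcd': c→8
  n8 'dcdc': ·  ←P1
  n9 'c': a→10 c→13
  n10 'ca': d→11
  n11 'cad': a→12
  n12 'cada': ·  ←P2
  n13 'cc': e→14
  n14 'cce': c→15
  n15 'ccec': a→16
  n16 'cceca': ·  ←P3

Failure links (BFS by depth):
  n1('d'): parent n0 fail=0; on 'd' 0 → fail=0;  out ∅∪∅=∅
  n9('c'): parent n0 fail=0; on 'c' 0 → fail=0;  out ∅∪∅=∅
  n2('de'): parent n1 fail=0; on 'e' 0 → fail=0;  out ∅∪∅=∅
  n6('dc'): parent n1 fail=0; on 'c' 0 → fail=9;  out {4}∪∅={4}
  n10('ca'): parent n9 fail=0; on 'a' 0 → fail=0;  out ∅∪∅=∅
  n13('cc'): parent n9 fail=0; on 'c' 0 → fail=9;  out ∅∪∅=∅
  n3('deb'): parent n2 fail=0; on 'b' 0 → fail=0;  out ∅∪∅=∅
  n7('dcd'): parent n6 fail=9; on 'd' 9→0 → fail=1;  out ∅∪∅=∅
  n11('cad'): parent n10 fail=0; on 'd' 0 → fail=1;  out ∅∪∅=∅
  n14('cce'): parent n13 fail=9; on 'e' 9→0 → fail=0;  out ∅∪∅=∅
  n4('deba'): parent n3 fail=0; on 'a' 0 → fail=0;  out ∅∪∅=∅
  n8('dcdc'): parent n7 fail=1; on 'c' 1 → fail=6;  out {1}∪{4}={1,4}
  n12('cada'): parent n11 fail=1; on 'a' 1→0 → fail=0;  out {2}∪∅={2}
  n15('ccec'): parent n14 fail=0; on 'c' 0 → fail=9;  out ∅∪∅=∅
  n5('debab'): parent n4 fail=0; on 'b' 0 → fail=0;  out {0}∪∅={0}
  n16('cceca'): parent n15 fail=9; on 'a' 9 → fail=10;  out {3}∪∅={3}

Text stream:
[0] read 'a'  n0⇒n0
[1] read 'e'  n0⇒n0
[2] read 'e'  n0⇒n0
[3] read 'e'  n0⇒n0
[4] read 'd'  n0⇒n1
[5] read 'c'  n1⇒n6  emit P4@[4:5]
[6] read 'd'  n6⇒n7
[7] read 'c'  n7⇒n8  emit P1@[4:7],P4@[6:7]
[8] read 'c'  n8⇒n13 ·f
[9] read 'd'  n13⇒n1 ·f
[10] read 'e'  n1⇒n2
[11] read 'b'  n2⇒n3
[12] read 'a'  n3⇒n4
[13] read 'b'  n4⇒n5  emit P0@[9:13]
[14] read 'd'  n5⇒n1 ·f
[15] read 'b'  n1⇒n0 ·f
[16] read 'a'  n0⇒n0
[17] read 'a'  n0⇒n0
[18] read 'c'  n0⇒n9
[19] read 'a'  n9⇒n10
[20] read 'd'  n10⇒n11
[21] read 'a'  n11⇒n12  emit P2@[18:21]
[22] read 'a'  n12⇒n0 ·f
[23] read 'c'  n0⇒n9
[24] read 'a'  n9⇒n10
[25] read 'd'  n10⇒n11
[26] read 'a'  n11⇒n12  emit P2@[23:26]
[27] read 'a'  n12⇒n0 ·f
[28] read 'd'  n0⇒n1
[29] read 'c'  n1⇒n6  emit P4@[28:29]
[30] read 'c'  n6⇒n13 ·f
[31] read 'b'  n13⇒n0 ·f
[32] read 'd'  n0⇒n1
[33] read 'e'  n1⇒n2
[34] read 'c'  n2⇒n9 ·f
[35] read 'c'  n9⇒n13
[36] read 'e'  n13⇒n14
[37] read 'c'  n14⇒n15
[38] read 'a'  n15⇒n16  emit P3@[34:38]
[39] read 'e'  n16⇒n0 ·f
[40] read 'a'  n0⇒n0
[41] read 'e'  n0⇒n0
[42] read 'd'  n0⇒n1
[43] read 'c'  n1⇒n6  emit P4@[42:43]
[44] read 'd'  n6⇒n7
[45] read 'c'  n7⇒n8  emit P1@[42:45],P4@[44:45]
[46] read 'd'  n8⇒n7 ·f
[47] read 'c'  n7⇒n8  emit P1@[44:47],P4@[46:47]
[48] read 'd'  n8⇒n7 ·f
[49] read 'b'  n7⇒n0 ·f
[50] read 'c'  n0⇒n9
[51] read 'e'  n9⇒n0 ·f
[52] read 'e'  n0⇒n0
[53] read 'e'  n0⇒n0
[54] read 'b'  n0⇒n0
[55] read 'd'  n0⇒n1
[56] read 'c'  n1⇒n6  emit P4@[55:56]
[57] read 'd'  n6⇒n7
[58] read 'e'  n7⇒n2 ·f
[59] read 'd'  n2⇒n1 ·f

Matches: [[5,4],[7,1],[7,4],[13,0],[21,2],[26,2],[29,4],[38,3],[43,4],[45,1],[45,4],[47,1],[47,4],[56,4]]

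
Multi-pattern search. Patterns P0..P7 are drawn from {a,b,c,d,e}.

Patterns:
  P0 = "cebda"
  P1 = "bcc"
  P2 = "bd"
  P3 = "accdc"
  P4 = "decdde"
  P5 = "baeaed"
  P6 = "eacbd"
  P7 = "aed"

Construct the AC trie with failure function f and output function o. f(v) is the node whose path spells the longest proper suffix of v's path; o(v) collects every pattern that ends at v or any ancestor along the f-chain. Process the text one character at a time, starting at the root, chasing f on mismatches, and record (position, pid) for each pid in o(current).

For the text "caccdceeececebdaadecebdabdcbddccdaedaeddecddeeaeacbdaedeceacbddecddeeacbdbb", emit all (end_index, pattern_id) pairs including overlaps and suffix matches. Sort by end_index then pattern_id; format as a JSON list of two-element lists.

Build automaton:
Trie nodes:
  0='ε' goto a→10 b→6 c→1 d→15 e→26
  1='c' goto e→2
  2='ce' goto b→3
  3='ceb' goto d→4
  4='cebd' goto a→5
  5='cebda' goto ·  [P0 ends]
  6='b' goto a→21 c→7 d→9
  7='bc' goto c→8
  8='bcc' goto ·  [P1 ends]
  9='bd' goto ·  [P2 ends]
  10='a' goto c→11 e→31
  11='ac' goto c→12
  12='acc' goto d→13
  13='accd' goto c→14
  14='accdc' goto ·  [P3 ends]
  15='d' goto e→16
  16='de' goto c→17
  17='dec' goto d→18
  18='decd' goto d→19
  19='decdd' goto e→20
  20='decdde' goto ·  [P4 ends]
  21='ba' goto e→22
  22='bae' goto a→23
  23='baea' goto e→24
  24='baeae' goto d→25
  25='baeaed' goto ·  [P5 ends]
  26='e' goto a→27
  27='ea' goto c→28
  28='eac' goto b→29
  29='eacb' goto d→30
  30='eacbd' goto ·  [P6 ends]
  31='ae' goto d→32
  32='aed' goto ·  [P7 ends]

Failure links (BFS by depth):
  fail(1) 'c': from fail(0)=0 chase 'c': 0 ⇒ 0;  out=∅∪out(0)=∅
  fail(6) 'b': from fail(0)=0 chase 'b': 0 ⇒ 0;  out=∅∪out(0)=∅
  fail(10) 'a': from fail(0)=0 chase 'a': 0 ⇒ 0;  out=∅∪out(0)=∅
  fail(15) 'd': from fail(0)=0 chase 'd': 0 ⇒ 0;  out=∅∪out(0)=∅
  fail(26) 'e': from fail(0)=0 chase 'e': 0 ⇒ 0;  out=∅∪out(0)=∅
  fail(2) 'ce': from fail(1)=0 chase 'e': 0 ⇒ 26;  out=∅∪out(26)=∅
  fail(7) 'bc': from fail(6)=0 chase 'c': 0 ⇒ 1;  out=∅∪out(1)=∅
  fail(9) 'bd': from fail(6)=0 chase 'd': 0 ⇒ 15;  out={2}∪out(15)={2}
  fail(11) 'ac': from fail(10)=0 chase 'c': 0 ⇒ 1;  out=∅∪out(1)=∅
  fail(16) 'de': from fail(15)=0 chase 'e': 0 ⇒ 26;  out=∅∪out(26)=∅
  fail(21) 'ba': from fail(6)=0 chase 'a': 0 ⇒ 10;  out=∅∪out(10)=∅
  fail(27) 'ea': from fail(26)=0 chase 'a': 0 ⇒ 10;  out=∅∪out(10)=∅
  fail(31) 'ae': from fail(10)=0 chase 'e': 0 ⇒ 26;  out=∅∪out(26)=∅
  fail(3) 'ceb': from fail(2)=26 chase 'b': 26→0 ⇒ 6;  out=∅∪out(6)=∅
  fail(8) 'bcc': from fail(7)=1 chase 'c': 1→0 ⇒ 1;  out={1}∪out(1)={1}
  fail(12) 'acc': from fail(11)=1 chase 'c': 1→0 ⇒ 1;  out=∅∪out(1)=∅
  fail(17) 'dec': from fail(16)=26 chase 'c': 26→0 ⇒ 1;  out=∅∪out(1)=∅
  fail(22) 'bae': from fail(21)=10 chase 'e': 10 ⇒ 31;  out=∅∪out(31)=∅
  fail(28) 'eac': from fail(27)=10 chase 'c': 10 ⇒ 11;  out=∅∪out(11)=∅
  fail(32) 'aed': from fail(31)=26 chase 'd': 26→0 ⇒ 15;  out={7}∪out(15)={7}
  fail(4) 'cebd': from fail(3)=6 chase 'd': 6 ⇒ 9;  out=∅∪out(9)={2}
  fail(13) 'accd': from fail(12)=1 chase 'd': 1→0 ⇒ 15;  out=∅∪out(15)=∅
  fail(18) 'decd': from fail(17)=1 chase 'd': 1→0 ⇒ 15;  out=∅∪out(15)=∅
  fail(23) 'baea': from fail(22)=31 chase 'a': 31→26 ⇒ 27;  out=∅∪out(27)=∅
  fail(29) 'eacb': from fail(28)=11 chase 'b': 11→1→0 ⇒ 6;  out=∅∪out(6)=∅
  fail(5) 'cebda': from fail(4)=9 chase 'a': 9→15→0 ⇒ 10;  out={0}∪out(10)={0}
  fail(14) 'accdc': from fail(13)=15 chase 'c': 15→0 ⇒ 1;  out={3}∪out(1)={3}
  fail(19) 'decdd': from fail(18)=15 chase 'd': 15→0 ⇒ 15;  out=∅∪out(15)=∅
  fail(24) 'baeae': from fail(23)=27 chase 'e': 27→10 ⇒ 31;  out=∅∪out(31)=∅
  fail(30) 'eacbd': from fail(29)=6 chase 'd': 6 ⇒ 9;  out={6}∪out(9)={2,6}
  fail(20) 'decdde': from fail(19)=15 chase 'e': 15 ⇒ 16;  out={4}∪out(16)={4}
  fail(25) 'baeaed': from fail(24)=31 chase 'd': 31 ⇒ 32;  out={5}∪out(32)={5,7}

Run:
i=0 'c': node 0→1
i=1 'a': node 1→10 (fail-walked)
i=2 'c': node 10→11
i=3 'c': node 11→12
i=4 'd': node 12→13
i=5 'c': node 13→14  → match P3@[1:5]
i=6 'e': node 14→2 (fail-walked)
i=7 'e': node 2→26 (fail-walked)
i=8 'e': node 26→26 (fail-walked)
i=9 'c': node 26→1 (fail-walked)
i=10 'e': node 1→2
i=11 'c': node 2→1 (fail-walked)
i=12 'e': node 1→2
i=13 'b': node 2→3
i=14 'd': node 3→4  → match P2@[13:14]
i=15 'a': node 4→5  → match P0@[11:15]
i=16 'a': node 5→10 (fail-walked)
i=17 'd': node 10→15 (fail-walked)
i=18 'e': node 15→16
i=19 'c': node 16→17
i=20 'e': node 17→2 (fail-walked)
i=21 'b': node 2→3
i=22 'd': node 3→4  → match P2@[21:22]
i=23 'a': node 4→5  → match P0@[19:23]
i=24 'b': node 5→6 (fail-walked)
i=25 'd': node 6→9  → match P2@[24:25]
i=26 'c': node 9→1 (fail-walked)
i=27 'b': node 1→6 (fail-walked)
i=28 'd': node 6→9  → match P2@[27:28]
i=29 'd': node 9→15 (fail-walked)
i=30 'c': node 15→1 (fail-walked)
i=31 'c': node 1→1 (fail-walked)
i=32 'd': node 1→15 (fail-walked)
i=33 'a': node 15→10 (fail-walked)
i=34 'e': node 10→31
i=35 'd': node 31→32  → match P7@[33:35]
i=36 'a': node 32→10 (fail-walked)
i=37 'e': node 10→31
i=38 'd': node 31→32  → match P7@[36:38]
i=39 'd': node 32→15 (fail-walked)
i=40 'e': node 15→16
i=41 'c': node 16→17
i=42 'd': node 17→18
i=43 'd': node 18→19
i=44 'e': node 19→20  → match P4@[39:44]
i=45 'e': node 20→26 (fail-walked)
i=46 'a': node 26→27
i=47 'e': node 27→31 (fail-walked)
i=48 'a': node 31→27 (fail-walked)
i=49 'c': node 27→28
i=50 'b': node 28→29
i=51 'd': node 29→30  → match P2@[50:51],P6@[47:51]
i=52 'a': node 30→10 (fail-walked)
i=53 'e': node 10→31
i=54 'd': node 31→32  → match P7@[52:54]
i=55 'e': node 32→16 (fail-walked)
i=56 'c': node 16→17
i=57 'e': node 17→2 (fail-walked)
i=58 'a': node 2→27 (fail-walked)
i=59 'c': node 27→28
i=60 'b': node 28→29
i=61 'd': node 29→30  → match P2@[60:61],P6@[57:61]
i=62 'd': node 30→15 (fail-walked)
i=63 'e': node 15→16
i=64 'c': node 16→17
i=65 'd': node 17→18
i=66 'd': node 18→19
i=67 'e': node 19→20  → match P4@[62:67]
i=68 'e': node 20→26 (fail-walked)
i=69 'a': node 26→27
i=70 'c': node 27→28
i=71 'b': node 28→29
i=72 'd': node 29→30  → match P2@[71:72],P6@[68:72]
i=73 'b': node 30→6 (fail-walked)
i=74 'b': node 6→6 (fail-walked)

Result: [[5,3],[14,2],[15,0],[22,2],[23,0],[25,2],[28,2],[35,7],[38,7],[44,4],[51,2],[51,6],[54,7],[61,2],[61,6],[67,4],[72,2],[72,6]]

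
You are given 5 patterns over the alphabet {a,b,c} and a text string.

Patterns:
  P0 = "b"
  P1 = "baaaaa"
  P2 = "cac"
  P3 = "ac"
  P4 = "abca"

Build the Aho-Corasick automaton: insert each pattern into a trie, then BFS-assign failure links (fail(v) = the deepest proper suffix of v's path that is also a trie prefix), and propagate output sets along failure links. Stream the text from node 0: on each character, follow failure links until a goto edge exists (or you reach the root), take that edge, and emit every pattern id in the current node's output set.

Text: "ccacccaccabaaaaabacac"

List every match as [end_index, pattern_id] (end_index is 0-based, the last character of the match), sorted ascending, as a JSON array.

Construct AC machine:
Trie nodes:
  n0 'ε': a→10 b→1 c→7
  n1 'b': a→2  ←P0
  n2 'ba': a→3
  n3 'baa': a→4
  n4 'baaa': a→5
  n5 'baaaa': a→6
  n6 'baaaaa': ·  ←P1
  n7 'c': a→8
  n8 'ca': c→9
  n9 'cac': ·  ←P2
  n10 'a': b→12 c→11
  n11 'ac': ·  ←P3
  n12 'ab': c→13
  n13 'abc': a→14
  n14 'abca': ·  ←P4

Failure links (BFS by depth):
  n1('b'): parent n0 fail=0; on 'b' 0 → fail=0;  out {0}∪∅={0}
  n7('c'): parent n0 fail=0; on 'c' 0 → fail=0;  out ∅∪∅=∅
  n10('a'): parent n0 fail=0; on 'a' 0 → fail=0;  out ∅∪∅=∅
  n2('ba'): parent n1 fail=0; on 'a' 0 → fail=10;  out ∅∪∅=∅
  n8('ca'): parent n7 fail=0; on 'a' 0 → fail=10;  out ∅∪∅=∅
  n11('ac'): parent n10 fail=0; on 'c' 0 → fail=7;  out {3}∪∅={3}
  n12('ab'): parent n10 fail=0; on 'b' 0 → fail=1;  out ∅∪{0}={0}
  n3('baa'): parent n2 fail=10; on 'a' 10→0 → fail=10;  out ∅∪∅=∅
  n9('cac'): parent n8 fail=10; on 'c' 10 → fail=11;  out {2}∪{3}={2,3}
  n13('abc'): parent n12 fail=1; on 'c' 1→0 → fail=7;  out ∅∪∅=∅
  n4('baaa'): parent n3 fail=10; on 'a' 10→0 → fail=10;  out ∅∪∅=∅
  n14('abca'): parent n13 fail=7; on 'a' 7 → fail=8;  out {4}∪∅={4}
  n5('baaaa'): parent n4 fail=10; on 'a' 10→0 → fail=10;  out ∅∪∅=∅
  n6('baaaaa'): parent n5 fail=10; on 'a' 10→0 → fail=10;  out {1}∪∅={1}

Scan:
i=0 'c': node 0→7
i=1 'c': node 7→7 (via fail)
i=2 'a': node 7→8
i=3 'c': node 8→9  ** P2@[1:3],P3@[2:3]
i=4 'c': node 9→7 (via fail)
i=5 'c': node 7→7 (via fail)
i=6 'a': node 7→8
i=7 'c': node 8→9  ** P2@[5:7],P3@[6:7]
i=8 'c': node 9→7 (via fail)
i=9 'a': node 7→8
i=10 'b': node 8→12 (via fail)  ** P0@[10:10]
i=11 'a': node 12→2 (via fail)
i=12 'a': node 2→3
i=13 'a': node 3→4
i=14 'a': node 4→5
i=15 'a': node 5→6  ** P1@[10:15]
i=16 'b': node 6→12 (via fail)  ** P0@[16:16]
i=17 'a': node 12→2 (via fail)
i=18 'c': node 2→11 (via fail)  ** P3@[17:18]
i=19 'a': node 11→8 (via fail)
i=20 'c': node 8→9  ** P2@[18:20],P3@[19:20]

Matches: [[3,2],[3,3],[7,2],[7,3],[10,0],[15,1],[16,0],[18,3],[20,2],[20,3]]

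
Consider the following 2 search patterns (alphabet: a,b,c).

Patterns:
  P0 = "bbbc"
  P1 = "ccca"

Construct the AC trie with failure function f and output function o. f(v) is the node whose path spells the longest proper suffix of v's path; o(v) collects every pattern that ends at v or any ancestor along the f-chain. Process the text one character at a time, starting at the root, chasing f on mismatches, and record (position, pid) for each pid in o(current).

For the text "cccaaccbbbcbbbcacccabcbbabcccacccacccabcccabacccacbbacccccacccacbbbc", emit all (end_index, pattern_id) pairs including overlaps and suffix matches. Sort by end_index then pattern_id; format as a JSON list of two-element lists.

Build automaton:
Trie (insert patterns):
  n0 'ε': b→1 c→5
  n1 'b': b→2
  n2 'bb': b→3
  n3 'bbb': c→4
  n4 'bbbc': ·  [P0 ends]
  n5 'c': c→6
  n6 'cc': c→7
  n7 'ccc': a→8
  n8 'ccca': ·  [P1 ends]

Failure links (BFS by depth):
  fail(1) 'b': from fail(0)=0 chase 'b': 0 ⇒ 0;  out=∅∪out(0)=∅
  fail(5) 'c': from fail(0)=0 chase 'c': 0 ⇒ 0;  out=∅∪out(0)=∅
  fail(2) 'bb': from fail(1)=0 chase 'b': 0 ⇒ 1;  out=∅∪out(1)=∅
  fail(6) 'cc': from fail(5)=0 chase 'c': 0 ⇒ 5;  out=∅∪out(5)=∅
  fail(3) 'bbb': from fail(2)=1 chase 'b': 1 ⇒ 2;  out=∅∪out(2)=∅
  fail(7) 'ccc': from fail(6)=5 chase 'c': 5 ⇒ 6;  out=∅∪out(6)=∅
  fail(4) 'bbbc': from fail(3)=2 chase 'c': 2→1→0 ⇒ 5;  out={0}∪out(5)={0}
  fail(8) 'ccca': from fail(7)=6 chase 'a': 6→5→0 ⇒ 0;  out={1}∪out(0)={1}

Scan:
i=0 'c': node 0→5
i=1 'c': node 5→6
i=2 'c': node 6→7
i=3 'a': node 7→8  emit P1@[0:3]
i=4 'a': node 8→0 (via fail)
i=5 'c': node 0→5
i=6 'c': node 5→6
i=7 'b': node 6→1 (via fail)
i=8 'b': node 1→2
i=9 'b': node 2→3
i=10 'c': node 3→4  emit P0@[7:10]
i=11 'b': node 4→1 (via fail)
i=12 'b': node 1→2
i=13 'b': node 2→3
i=14 'c': node 3→4  emit P0@[11:14]
i=15 'a': node 4→0 (via fail)
i=16 'c': node 0→5
i=17 'c': node 5→6
i=18 'c': node 6→7
i=19 'a': node 7→8  emit P1@[16:19]
i=20 'b': node 8→1 (via fail)
i=21 'c': node 1→5 (via fail)
i=22 'b': node 5→1 (via fail)
i=23 'b': node 1→2
i=24 'a': node 2→0 (via fail)
i=25 'b': node 0→1
i=26 'c': node 1→5 (via fail)
i=27 'c': node 5→6
i=28 'c': node 6→7
i=29 'a': node 7→8  emit P1@[26:29]
i=30 'c': node 8→5 (via fail)
i=31 'c': node 5→6
i=32 'c': node 6→7
i=33 'a': node 7→8  emit P1@[30:33]
i=34 'c': node 8→5 (via fail)
i=35 'c': node 5→6
i=36 'c': node 6→7
i=37 'a': node 7→8  emit P1@[34:37]
i=38 'b': node 8→1 (via fail)
i=39 'c': node 1→5 (via fail)
i=40 'c': node 5→6
i=41 'c': node 6→7
i=42 'a': node 7→8  emit P1@[39:42]
i=43 'b': node 8→1 (via fail)
i=44 'a': node 1→0 (via fail)
i=45 'c': node 0→5
i=46 'c': node 5→6
i=47 'c': node 6→7
i=48 'a': node 7→8  emit P1@[45:48]
i=49 'c': node 8→5 (via fail)
i=50 'b': node 5→1 (via fail)
i=51 'b': node 1→2
i=52 'a': node 2→0 (via fail)
i=53 'c': node 0→5
i=54 'c': node 5→6
i=55 'c': node 6→7
i=56 'c': node 7→7 (via fail)
i=57 'c': node 7→7 (via fail)
i=58 'a': node 7→8  emit P1@[55:58]
i=59 'c': node 8→5 (via fail)
i=60 'c': node 5→6
i=61 'c': node 6→7
i=62 'a': node 7→8  emit P1@[59:62]
i=63 'c': node 8→5 (via fail)
i=64 'b': node 5→1 (via fail)
i=65 'b': node 1→2
i=66 'b': node 2→3
i=67 'c': node 3→4  emit P0@[64:67]

Matches: [[3,1],[10,0],[14,0],[19,1],[29,1],[33,1],[37,1],[42,1],[48,1],[58,1],[62,1],[67,0]]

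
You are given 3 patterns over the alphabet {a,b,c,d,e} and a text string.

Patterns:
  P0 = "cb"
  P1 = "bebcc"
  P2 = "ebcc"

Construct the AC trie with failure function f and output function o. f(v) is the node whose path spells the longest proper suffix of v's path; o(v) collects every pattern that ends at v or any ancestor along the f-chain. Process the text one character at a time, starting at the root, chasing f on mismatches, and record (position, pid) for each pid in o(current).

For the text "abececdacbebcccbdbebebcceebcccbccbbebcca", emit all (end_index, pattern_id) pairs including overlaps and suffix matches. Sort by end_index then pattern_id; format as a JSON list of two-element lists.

Build:
Trie (insert patterns):
  n0 'ε': b→3 c→1 e→8
  n1 'c': b→2
  n2 'cb': ·  [P0 ends]
  n3 'b': e→4
  n4 'be': b→5
  n5 'beb': c→6
  n6 'bebc': c→7
  n7 'bebcc': ·  [P1 ends]
  n8 'e': b→9
  n9 'eb': c→10
  n10 'ebc': c→11
  n11 'ebcc': ·  [P2 ends]

BFS fail/out derivation:
  n1('c'): parent n0 fail=0; on 'c' 0 → fail=0;  out ∅∪∅=∅
  n3('b'): parent n0 fail=0; on 'b' 0 → fail=0;  out ∅∪∅=∅
  n8('e'): parent n0 fail=0; on 'e' 0 → fail=0;  out ∅∪∅=∅
  n2('cb'): parent n1 fail=0; on 'b' 0 → fail=3;  out {0}∪∅={0}
  n4('be'): parent n3 fail=0; on 'e' 0 → fail=8;  out ∅∪∅=∅
  n9('eb'): parent n8 fail=0; on 'b' 0 → fail=3;  out ∅∪∅=∅
  n5('beb'): parent n4 fail=8; on 'b' 8 → fail=9;  out ∅∪∅=∅
  n10('ebc'): parent n9 fail=3; on 'c' 3→0 → fail=1;  out ∅∪∅=∅
  n6('bebc'): parent n5 fail=9; on 'c' 9 → fail=10;  out ∅∪∅=∅
  n11('ebcc'): parent n10 fail=1; on 'c' 1→0 → fail=1;  out {2}∪∅={2}
  n7('bebcc'): parent n6 fail=10; on 'c' 10 → fail=11;  out {1}∪{2}={1,2}

Scan:
i=0 'a': node 0→0
i=1 'b': node 0→3
i=2 'e': node 3→4
i=3 'c': node 4→1 (via fail)
i=4 'e': node 1→8 (via fail)
i=5 'c': node 8→1 (via fail)
i=6 'd': node 1→0 (via fail)
i=7 'a': node 0→0
i=8 'c': node 0→1
i=9 'b': node 1→2  → match P0@[8:9]
i=10 'e': node 2→4 (via fail)
i=11 'b': node 4→5
i=12 'c': node 5→6
i=13 'c': node 6→7  → match P1@[9:13],P2@[10:13]
i=14 'c': node 7→1 (via fail)
i=15 'b': node 1→2  → match P0@[14:15]
i=16 'd': node 2→0 (via fail)
i=17 'b': node 0→3
i=18 'e': node 3→4
i=19 'b': node 4→5
i=20 'e': node 5→4 (via fail)
i=21 'b': node 4→5
i=22 'c': node 5→6
i=23 'c': node 6→7  → match P1@[19:23],P2@[20:23]
i=24 'e': node 7→8 (via fail)
i=25 'e': node 8→8 (via fail)
i=26 'b': node 8→9
i=27 'c': node 9→10
i=28 'c': node 10→11  → match P2@[25:28]
i=29 'c': node 11→1 (via fail)
i=30 'b': node 1→2  → match P0@[29:30]
i=31 'c': node 2→1 (via fail)
i=32 'c': node 1→1 (via fail)
i=33 'b': node 1→2  → match P0@[32:33]
i=34 'b': node 2→3 (via fail)
i=35 'e': node 3→4
i=36 'b': node 4→5
i=37 'c': node 5→6
i=38 'c': node 6→7  → match P1@[34:38],P2@[35:38]
i=39 'a': node 7→0 (via fail)

Result: [[9,0],[13,1],[13,2],[15,0],[23,1],[23,2],[28,2],[30,0],[33,0],[38,1],[38,2]]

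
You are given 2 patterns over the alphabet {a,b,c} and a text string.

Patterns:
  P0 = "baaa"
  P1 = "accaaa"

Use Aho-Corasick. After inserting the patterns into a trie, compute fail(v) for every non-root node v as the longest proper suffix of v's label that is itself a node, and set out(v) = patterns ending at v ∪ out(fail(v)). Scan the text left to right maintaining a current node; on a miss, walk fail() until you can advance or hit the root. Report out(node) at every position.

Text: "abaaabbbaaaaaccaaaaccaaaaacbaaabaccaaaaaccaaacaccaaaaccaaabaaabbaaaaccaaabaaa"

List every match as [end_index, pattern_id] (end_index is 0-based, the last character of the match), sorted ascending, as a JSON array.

Build:
Trie (insert patterns):
  0='ε' goto a→5 b→1
  1='b' goto a→2
  2='ba' goto a→3
  3='baa' goto a→4
  4='baaa' goto ·  [P0 ends]
  5='a' goto c→6
  6='ac' goto c→7
  7='acc' goto a→8
  8='acca' goto a→9
  9='accaa' goto a→10
  10='accaaa' goto ·  [P1 ends]

BFS fail/out derivation:
  fail(1) 'b': from fail(0)=0 chase 'b': 0 ⇒ 0;  out=∅∪out(0)=∅
  fail(5) 'a': from fail(0)=0 chase 'a': 0 ⇒ 0;  out=∅∪out(0)=∅
  fail(2) 'ba': from fail(1)=0 chase 'a': 0 ⇒ 5;  out=∅∪out(5)=∅
  fail(6) 'ac': from fail(5)=0 chase 'c': 0 ⇒ 0;  out=∅∪out(0)=∅
  fail(3) 'baa': from fail(2)=5 chase 'a': 5→0 ⇒ 5;  out=∅∪out(5)=∅
  fail(7) 'acc': from fail(6)=0 chase 'c': 0 ⇒ 0;  out=∅∪out(0)=∅
  fail(4) 'baaa': from fail(3)=5 chase 'a': 5→0 ⇒ 5;  out={0}∪out(5)={0}
  fail(8) 'acca': from fail(7)=0 chase 'a': 0 ⇒ 5;  out=∅∪out(5)=∅
  fail(9) 'accaa': from fail(8)=5 chase 'a': 5→0 ⇒ 5;  out=∅∪out(5)=∅
  fail(10) 'accaaa': from fail(9)=5 chase 'a': 5→0 ⇒ 5;  out={1}∪out(5)={1}

Run:
pos 0 'a': at 5
pos 1 'b': at 1 (via fail)
pos 2 'a': at 2
pos 3 'a': at 3
pos 4 'a': at 4  → match P0@[1:4]
pos 5 'b': at 1 (via fail)
pos 6 'b': at 1 (via fail)
pos 7 'b': at 1 (via fail)
pos 8 'a': at 2
pos 9 'a': at 3
pos 10 'a': at 4  → match P0@[7:10]
pos 11 'a': at 5 (via fail)
pos 12 'a': at 5 (via fail)
pos 13 'c': at 6
pos 14 'c': at 7
pos 15 'a': at 8
pos 16 'a': at 9
pos 17 'a': at 10  → match P1@[12:17]
pos 18 'a': at 5 (via fail)
pos 19 'c': at 6
pos 20 'c': at 7
pos 21 'a': at 8
pos 22 'a': at 9
pos 23 'a': at 10  → match P1@[18:23]
pos 24 'a': at 5 (via fail)
pos 25 'a': at 5 (via fail)
pos 26 'c': at 6
pos 27 'b': at 1 (via fail)
pos 28 'a': at 2
pos 29 'a': at 3
pos 30 'a': at 4  → match P0@[27:30]
pos 31 'b': at 1 (via fail)
pos 32 'a': at 2
pos 33 'c': at 6 (via fail)
pos 34 'c': at 7
pos 35 'a': at 8
pos 36 'a': at 9
pos 37 'a': at 10  → match P1@[32:37]
pos 38 'a': at 5 (via fail)
pos 39 'a': at 5 (via fail)
pos 40 'c': at 6
pos 41 'c': at 7
pos 42 'a': at 8
pos 43 'a': at 9
pos 44 'a': at 10  → match P1@[39:44]
pos 45 'c': at 6 (via fail)
pos 46 'a': at 5 (via fail)
pos 47 'c': at 6
pos 48 'c': at 7
pos 49 'a': at 8
pos 50 'a': at 9
pos 51 'a': at 10  → match P1@[46:51]
pos 52 'a': at 5 (via fail)
pos 53 'c': at 6
pos 54 'c': at 7
pos 55 'a': at 8
pos 56 'a': at 9
pos 57 'a': at 10  → match P1@[52:57]
pos 58 'b': at 1 (via fail)
pos 59 'a': at 2
pos 60 'a': at 3
pos 61 'a': at 4  → match P0@[58:61]
pos 62 'b': at 1 (via fail)
pos 63 'b': at 1 (via fail)
pos 64 'a': at 2
pos 65 'a': at 3
pos 66 'a': at 4  → match P0@[63:66]
pos 67 'a': at 5 (via fail)
pos 68 'c': at 6
pos 69 'c': at 7
pos 70 'a': at 8
pos 71 'a': at 9
pos 72 'a': at 10  → match P1@[67:72]
pos 73 'b': at 1 (via fail)
pos 74 'a': at 2
pos 75 'a': at 3
pos 76 'a': at 4  → match P0@[73:76]

Result: [[4,0],[10,0],[17,1],[23,1],[30,0],[37,1],[44,1],[51,1],[57,1],[61,0],[66,0],[72,1],[76,0]]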